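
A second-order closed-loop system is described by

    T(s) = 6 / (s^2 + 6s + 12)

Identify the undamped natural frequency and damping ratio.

ωₙ ≈ 3.464 rad/s, ζ ≈ 0.8660

Compare the denominator to the standard form s^2 + 2ζωₙs + ωₙ².
ωₙ² = 12, so ωₙ = √12 ≈ 3.464 rad/s.
2ζωₙ = 6, so ζ = 6/(2·√12) ≈ 0.8660.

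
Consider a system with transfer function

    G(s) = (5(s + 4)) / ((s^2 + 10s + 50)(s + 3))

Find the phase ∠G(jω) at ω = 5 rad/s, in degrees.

∠G(j5) ≈ -71.13°

At s = j5: numerator = 20 + j25, denominator = -175 + j275.
∠G = ∠num − ∠den = 51.340° − (122.47°) = -71.13°.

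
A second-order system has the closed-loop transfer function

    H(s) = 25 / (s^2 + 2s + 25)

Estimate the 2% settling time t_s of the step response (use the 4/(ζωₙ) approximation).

Comparing s^2 + 2s + 25 to s^2 + 2ζωₙs + ωₙ²: ωₙ = 5 rad/s and ζ = 2/(2·5) = 0.2.
ζωₙ = 2/2 = 1, so t_s ≈ 4/(ζωₙ) = 4/1 = 4 s.

t_s ≈ 4 s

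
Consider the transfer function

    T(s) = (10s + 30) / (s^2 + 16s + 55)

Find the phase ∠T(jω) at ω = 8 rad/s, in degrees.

At s = j8: numerator = 30 + j80, denominator = -9 + j128.
∠T = ∠num − ∠den = 69.444° − (94.022°) = -24.58°.

∠T(j8) ≈ -24.58°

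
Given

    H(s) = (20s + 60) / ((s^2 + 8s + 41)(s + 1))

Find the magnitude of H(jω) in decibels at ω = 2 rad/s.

|H(j2)|_dB ≈ -1.94 dB

Substitute s = j2: numerator = 60 + j40, denominator = 5 + j90.
|H(j2)| = |60 + j40| / |5 + j90| = 72.111 / 90.139 = 0.8000.
In decibels: 20·log₁₀(0.8000) ≈ -1.94 dB.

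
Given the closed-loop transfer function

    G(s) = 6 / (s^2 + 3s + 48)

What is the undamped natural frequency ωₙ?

ωₙ ≈ 6.928 rad/s

Compare the denominator to the standard form s^2 + 2ζωₙs + ωₙ².
ωₙ² = 48, so ωₙ = √48 ≈ 6.928 rad/s.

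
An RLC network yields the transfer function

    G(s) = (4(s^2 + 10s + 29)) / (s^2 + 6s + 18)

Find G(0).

G(0) = 58/9 ≈ 6.444

At s = 0 each factor (s + a) contributes a and each (s^2 + bs + c) contributes c.
G(0) = 4·(29) / ((18)) = 116/18 = 58/9.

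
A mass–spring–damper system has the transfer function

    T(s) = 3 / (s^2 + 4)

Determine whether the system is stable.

marginally stable

The denominator s^2 + 4 factors as (s^2 + 4), giving poles at s = ±2j.
Since the simple pole(s) at s = ±2j lie on the jω-axis with none in the right half-plane, the system is marginally stable.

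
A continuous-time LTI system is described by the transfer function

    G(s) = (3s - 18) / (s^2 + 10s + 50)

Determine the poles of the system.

s = -5 + 5j, -5 - 5j

The poles are the roots of the denominator s^2 + 10s + 50 = 0.
Using the quadratic formula: s = (-10 ± √(-100))/2 = -5 ± 5j.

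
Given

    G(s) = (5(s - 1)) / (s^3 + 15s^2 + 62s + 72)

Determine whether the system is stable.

The denominator s^3 + 15s^2 + 62s + 72 factors as (s + 9)(s + 4)(s + 2), giving poles at s = -9, -4, -2.
Since all poles lie strictly in the left half-plane, the system is stable.

stable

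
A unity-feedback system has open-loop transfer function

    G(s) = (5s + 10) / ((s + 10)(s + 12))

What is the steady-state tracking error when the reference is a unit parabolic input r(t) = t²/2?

e_ss = ∞

G(s) has no poles at the origin.
This is a Type 0 system; Ka = lim_{s→0} s^2·G(s) = 0, so the steady-state error for a parabola input is infinite.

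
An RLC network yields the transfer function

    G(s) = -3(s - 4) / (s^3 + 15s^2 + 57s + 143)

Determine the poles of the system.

s = -2 ± 3j, -11

The poles are the roots of the denominator s^3 + 15s^2 + 57s + 143 = 0.
Trying s = -11: the polynomial evaluates to 0, so (s + 11) is a factor.
Dividing out leaves s^2 + 4s + 13 = 0.
The quadratic formula then gives s = -2 ± 3j.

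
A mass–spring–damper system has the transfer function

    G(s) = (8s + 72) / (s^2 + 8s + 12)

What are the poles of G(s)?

The poles are the roots of the denominator s^2 + 8s + 12 = 0.
Factoring: (s + 2)(s + 6) = 0, so s = -2 and s = -6.

s = -2, -6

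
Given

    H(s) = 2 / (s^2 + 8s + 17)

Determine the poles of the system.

The poles are the roots of the denominator s^2 + 8s + 17 = 0.
Using the quadratic formula: s = (-8 ± √(-4))/2 = -4 ± 1j.

s = -4 + j, -4 - j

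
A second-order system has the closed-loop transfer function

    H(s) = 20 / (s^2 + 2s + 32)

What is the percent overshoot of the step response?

Comparing s^2 + 2s + 32 to s^2 + 2ζωₙs + ωₙ²: ωₙ = √32 ≈ 5.657 rad/s and ζ = 2/(2·√32) ≈ 0.1768.
%OS = 100·exp(−πζ/√(1−ζ²)) = 100·exp(−π·0.1768/√(1−0.1768²)) ≈ 56.9%.

%OS ≈ 56.9%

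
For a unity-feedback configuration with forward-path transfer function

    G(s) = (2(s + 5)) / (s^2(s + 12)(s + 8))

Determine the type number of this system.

The denominator has 2 factors of s at the origin (free integrators), so this is a Type 2 system.

Type 2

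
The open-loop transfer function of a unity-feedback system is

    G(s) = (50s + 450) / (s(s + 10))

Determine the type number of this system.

The denominator has 1 factor of s at the origin (free integrator), so this is a Type 1 system.

Type 1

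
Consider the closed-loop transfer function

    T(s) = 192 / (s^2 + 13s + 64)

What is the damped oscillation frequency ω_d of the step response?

ω_d ≈ 4.664 rad/s

Comparing s^2 + 13s + 64 to s^2 + 2ζωₙs + ωₙ²: ωₙ = 8 rad/s and ζ = 13/(2·8) = 0.8125.
ζωₙ = 13/2 = 6.5, so ω_d = ωₙ√(1−ζ²) = √(ωₙ² − (ζωₙ)²) = √(64 − 6.5²) = √21.75 ≈ 4.664 rad/s.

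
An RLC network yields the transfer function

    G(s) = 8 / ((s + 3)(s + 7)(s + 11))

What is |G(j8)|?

|G(j8)| ≈ 0.006476

Substitute s = j8: numerator = 8, denominator = -1113 + j536.
|G(j8)| = |8| / |-1113 + j536| = 8 / 1235.3 ≈ 0.006476.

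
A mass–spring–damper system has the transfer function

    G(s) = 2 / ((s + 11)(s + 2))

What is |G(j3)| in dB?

|G(j3)|_dB ≈ -26.3 dB

Substitute s = j3: numerator = 2, denominator = 13 + j39.
|G(j3)| = |2| / |13 + j39| = 2 / 41.110 ≈ 0.04865.
In decibels: 20·log₁₀(0.04865) ≈ -26.3 dB.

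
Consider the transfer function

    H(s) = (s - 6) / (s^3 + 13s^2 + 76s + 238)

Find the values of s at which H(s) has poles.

The poles are the roots of the denominator s^3 + 13s^2 + 76s + 238 = 0.
Trying s = -7: the polynomial evaluates to 0, so (s + 7) is a factor.
Dividing out leaves s^2 + 6s + 34 = 0.
The quadratic formula then gives s = -3 ± 5j.

s = -3 ± 5j, -7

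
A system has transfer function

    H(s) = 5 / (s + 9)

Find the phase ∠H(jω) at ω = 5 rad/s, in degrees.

At s = j5: numerator = 5, denominator = 9 + j5.
∠H = ∠num − ∠den = 0° − (29.055°) = -29.05°.

∠H(j5) ≈ -29.05°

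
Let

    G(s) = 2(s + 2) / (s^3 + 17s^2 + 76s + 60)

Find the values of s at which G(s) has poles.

The poles are the roots of the denominator s^3 + 17s^2 + 76s + 60 = 0.
Trying s = -10: the polynomial evaluates to 0, so (s + 10) is a factor.
Dividing out leaves s^2 + 7s + 6 = 0.
Factoring the quadratic: (s + 6)(s + 1) = 0.

s = -10, -6, -1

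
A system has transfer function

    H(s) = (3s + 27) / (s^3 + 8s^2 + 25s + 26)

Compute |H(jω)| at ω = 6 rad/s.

Substitute s = j6: numerator = 27 + j18, denominator = -262 - j66.
|H(j6)| = |27 + j18| / |-262 - j66| = 32.450 / 270.19 ≈ 0.1201.

|H(j6)| ≈ 0.1201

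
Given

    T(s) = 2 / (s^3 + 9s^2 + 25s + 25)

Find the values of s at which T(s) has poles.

The poles are the roots of the denominator s^3 + 9s^2 + 25s + 25 = 0.
Trying s = -5: the polynomial evaluates to 0, so (s + 5) is a factor.
Dividing out leaves s^2 + 4s + 5 = 0.
The quadratic formula then gives s = -2 ± 1j.

s = -2 ± j, -5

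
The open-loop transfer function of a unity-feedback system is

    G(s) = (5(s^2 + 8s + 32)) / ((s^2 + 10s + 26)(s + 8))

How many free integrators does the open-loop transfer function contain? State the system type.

The denominator has no factor of s at the origin — no free integrator — so this is a Type 0 system.

Type 0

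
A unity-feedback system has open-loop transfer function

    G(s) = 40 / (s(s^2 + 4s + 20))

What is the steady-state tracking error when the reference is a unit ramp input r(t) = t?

G(s) has one pole at the origin.
This is a Type 1 system. Kv = lim_{s→0} s·G(s) = 40/20 = 2.
e_ss = 1/Kv = 1/(2) = 1/2 ≈ 0.5000.

e_ss = 0.5000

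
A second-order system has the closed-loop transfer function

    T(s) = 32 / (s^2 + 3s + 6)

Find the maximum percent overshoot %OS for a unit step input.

Comparing s^2 + 3s + 6 to s^2 + 2ζωₙs + ωₙ²: ωₙ = √6 ≈ 2.449 rad/s and ζ = 3/(2·√6) ≈ 0.6124.
%OS = 100·exp(−πζ/√(1−ζ²)) = 100·exp(−π·0.6124/√(1−0.6124²)) ≈ 8.77%.

%OS ≈ 8.77%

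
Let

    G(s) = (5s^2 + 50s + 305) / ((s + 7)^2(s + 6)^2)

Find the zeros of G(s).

s = -5 + 6j, -5 - 6j

Set the numerator to zero: 5s^2 + 50s + 305 = 0, i.e. 5·(s^2 + 10s + 61) = 0.
Factoring: (s^2 + 10s + 61) = 0.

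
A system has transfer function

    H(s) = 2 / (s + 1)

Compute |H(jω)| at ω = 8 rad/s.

Substitute s = j8: numerator = 2, denominator = 1 + j8.
|H(j8)| = |2| / |1 + j8| = 2 / 8.0623 ≈ 0.2481.

|H(j8)| ≈ 0.2481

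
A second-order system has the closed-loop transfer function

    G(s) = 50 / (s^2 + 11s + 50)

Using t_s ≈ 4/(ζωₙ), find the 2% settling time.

t_s ≈ 0.7273 s

Comparing s^2 + 11s + 50 to s^2 + 2ζωₙs + ωₙ²: ωₙ = √50 ≈ 7.071 rad/s and ζ = 11/(2·√50) ≈ 0.7778.
ζωₙ = 11/2 = 5.5, so t_s ≈ 4/(ζωₙ) = 4/5.5 ≈ 0.7273 s.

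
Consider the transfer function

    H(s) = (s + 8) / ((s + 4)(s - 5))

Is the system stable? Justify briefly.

The poles can be read from the denominator factors: s = -4, 5.
Since the pole(s) at s = 5 lie in the right half-plane, the system is unstable.

unstable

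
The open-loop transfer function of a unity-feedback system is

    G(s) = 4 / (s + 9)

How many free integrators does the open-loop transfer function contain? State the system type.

Type 0

The denominator has no factor of s at the origin — no free integrator — so this is a Type 0 system.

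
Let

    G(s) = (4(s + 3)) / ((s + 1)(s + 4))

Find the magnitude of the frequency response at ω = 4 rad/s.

Substitute s = j4: numerator = 12 + j16, denominator = -12 + j20.
|G(j4)| = |12 + j16| / |-12 + j20| = 20 / 23.324 ≈ 0.8575.

|G(j4)| ≈ 0.8575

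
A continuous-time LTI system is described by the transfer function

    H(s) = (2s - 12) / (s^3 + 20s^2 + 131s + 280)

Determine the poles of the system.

The poles are the roots of the denominator s^3 + 20s^2 + 131s + 280 = 0.
Trying s = -7: the polynomial evaluates to 0, so (s + 7) is a factor.
Dividing out leaves s^2 + 13s + 40 = 0.
Factoring the quadratic: (s + 8)(s + 5) = 0.

s = -7, -8, -5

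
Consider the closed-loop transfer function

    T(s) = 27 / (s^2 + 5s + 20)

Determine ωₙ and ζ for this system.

Compare the denominator to the standard form s^2 + 2ζωₙs + ωₙ².
ωₙ² = 20, so ωₙ = √20 ≈ 4.472 rad/s.
2ζωₙ = 5, so ζ = 5/(2·√20) ≈ 0.5590.

ωₙ ≈ 4.472 rad/s, ζ ≈ 0.5590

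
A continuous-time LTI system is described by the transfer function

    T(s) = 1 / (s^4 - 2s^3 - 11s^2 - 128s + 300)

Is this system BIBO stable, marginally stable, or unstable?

unstable

The denominator s^4 - 2s^3 - 11s^2 - 128s + 300 factors as (s^2 + 6s + 25)(s - 6)(s - 2), giving poles at s = -3 + 4j, -3 - 4j, 6, 2.
Since the pole(s) at s = 6, 2 lie in the right half-plane, the system is unstable.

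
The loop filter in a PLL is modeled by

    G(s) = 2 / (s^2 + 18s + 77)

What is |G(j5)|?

|G(j5)| ≈ 0.01924

Substitute s = j5: numerator = 2, denominator = 52 + j90.
|G(j5)| = |2| / |52 + j90| = 2 / 103.94 ≈ 0.01924.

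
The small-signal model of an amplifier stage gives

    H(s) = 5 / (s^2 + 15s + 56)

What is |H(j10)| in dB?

|H(j10)|_dB ≈ -29.9 dB

Substitute s = j10: numerator = 5, denominator = -44 + j150.
|H(j10)| = |5| / |-44 + j150| = 5 / 156.32 ≈ 0.03199.
In decibels: 20·log₁₀(0.03199) ≈ -29.9 dB.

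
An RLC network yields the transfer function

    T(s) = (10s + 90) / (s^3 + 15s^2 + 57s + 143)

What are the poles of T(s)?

The poles are the roots of the denominator s^3 + 15s^2 + 57s + 143 = 0.
Trying s = -11: the polynomial evaluates to 0, so (s + 11) is a factor.
Dividing out leaves s^2 + 4s + 13 = 0.
The quadratic formula then gives s = -2 ± 3j.

s = -11, -2 + 3j, -2 - 3j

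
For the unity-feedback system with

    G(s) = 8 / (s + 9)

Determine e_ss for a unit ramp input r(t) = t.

e_ss = ∞

G(s) has no poles at the origin.
This is a Type 0 system; Kv = lim_{s→0} s·G(s) = 0, so the steady-state error for a ramp input is infinite.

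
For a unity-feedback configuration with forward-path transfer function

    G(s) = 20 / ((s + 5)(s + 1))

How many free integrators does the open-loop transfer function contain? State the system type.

Type 0

The denominator has no factor of s at the origin — no free integrator — so this is a Type 0 system.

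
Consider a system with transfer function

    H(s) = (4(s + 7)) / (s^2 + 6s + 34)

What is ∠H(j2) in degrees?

∠H(j2) ≈ -5.856°

At s = j2: numerator = 28 + j8, denominator = 30 + j12.
∠H = ∠num − ∠den = 15.945° − (21.801°) = -5.856°.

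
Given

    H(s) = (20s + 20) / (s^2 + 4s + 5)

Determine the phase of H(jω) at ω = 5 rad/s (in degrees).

∠H(j5) ≈ -56.31°

At s = j5: numerator = 20 + j100, denominator = -20 + j20.
∠H = ∠num − ∠den = 78.690° − (135°) = -56.31°.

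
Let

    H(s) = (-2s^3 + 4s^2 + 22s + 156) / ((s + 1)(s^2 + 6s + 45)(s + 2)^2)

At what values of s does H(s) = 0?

s = 6, -2 + 3j, -2 - 3j

Set the numerator to zero: -2s^3 + 4s^2 + 22s + 156 = 0, i.e. -2·(s^3 - 2s^2 - 11s - 78) = 0.
Factoring: (s - 6)(s^2 + 4s + 13) = 0.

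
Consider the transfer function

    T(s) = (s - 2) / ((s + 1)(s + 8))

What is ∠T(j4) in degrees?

∠T(j4) ≈ 14.04°

At s = j4: numerator = -2 + j4, denominator = -8 + j36.
∠T = ∠num − ∠den = 116.57° − (102.53°) = 14.04°.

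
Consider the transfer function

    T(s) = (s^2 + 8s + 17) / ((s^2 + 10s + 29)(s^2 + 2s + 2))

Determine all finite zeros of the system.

s = -4 + j, -4 - j

Set the numerator to zero: s^2 + 8s + 17 = 0.
Factoring: (s^2 + 8s + 17) = 0.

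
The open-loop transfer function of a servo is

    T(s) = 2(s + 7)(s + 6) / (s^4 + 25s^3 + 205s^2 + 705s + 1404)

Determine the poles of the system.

s = -12, -9, -2 + 3j, -2 - 3j

The poles are the roots of the denominator s^4 + 25s^3 + 205s^2 + 705s + 1404 = 0.
Trying s = -12: the polynomial evaluates to 0, so (s + 12) is a factor.
Dividing out leaves s^3 + 13s^2 + 49s + 117 = 0.
This factors further as (s + 9)(s^2 + 4s + 13) = 0.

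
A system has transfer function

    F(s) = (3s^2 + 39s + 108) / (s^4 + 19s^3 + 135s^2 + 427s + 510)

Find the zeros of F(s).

Set the numerator to zero: 3s^2 + 39s + 108 = 0, i.e. 3·(s^2 + 13s + 36) = 0.
Factoring: (s + 4)(s + 9) = 0.

s = -4, -9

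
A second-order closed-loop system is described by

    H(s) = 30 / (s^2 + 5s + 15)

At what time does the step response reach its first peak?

t_p ≈ 1.062 s

Comparing s^2 + 5s + 15 to s^2 + 2ζωₙs + ωₙ²: ωₙ = √15 ≈ 3.873 rad/s and ζ = 5/(2·√15) ≈ 0.6455.
ζωₙ = 5/2 = 2.5, so ω_d = ωₙ√(1−ζ²) = √(ωₙ² − (ζωₙ)²) = √(15 − 2.5²) = √8.75 ≈ 2.958 rad/s.
t_p = π/ω_d = π/2.958 ≈ 1.062 s.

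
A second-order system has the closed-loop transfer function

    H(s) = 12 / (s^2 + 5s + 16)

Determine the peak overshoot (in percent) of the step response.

%OS ≈ 8.08%

Comparing s^2 + 5s + 16 to s^2 + 2ζωₙs + ωₙ²: ωₙ = 4 rad/s and ζ = 5/(2·4) = 0.625.
%OS = 100·exp(−πζ/√(1−ζ²)) = 100·exp(−π·0.625/√(1−0.625²)) ≈ 8.08%.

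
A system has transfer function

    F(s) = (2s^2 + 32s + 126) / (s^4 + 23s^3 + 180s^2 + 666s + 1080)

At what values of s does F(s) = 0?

Set the numerator to zero: 2s^2 + 32s + 126 = 0, i.e. 2·(s^2 + 16s + 63) = 0.
Factoring: (s + 7)(s + 9) = 0.

s = -7, -9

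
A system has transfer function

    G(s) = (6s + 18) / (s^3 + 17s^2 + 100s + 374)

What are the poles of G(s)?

s = -3 ± 5j, -11

The poles are the roots of the denominator s^3 + 17s^2 + 100s + 374 = 0.
Trying s = -11: the polynomial evaluates to 0, so (s + 11) is a factor.
Dividing out leaves s^2 + 6s + 34 = 0.
The quadratic formula then gives s = -3 ± 5j.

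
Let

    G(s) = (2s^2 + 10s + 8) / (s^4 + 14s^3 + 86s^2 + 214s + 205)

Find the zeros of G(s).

Set the numerator to zero: 2s^2 + 10s + 8 = 0, i.e. 2·(s^2 + 5s + 4) = 0.
Factoring: (s + 4)(s + 1) = 0.

s = -4, -1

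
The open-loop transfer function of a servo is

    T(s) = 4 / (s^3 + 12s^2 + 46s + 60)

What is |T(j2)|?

|T(j2)| ≈ 0.04714

Substitute s = j2: numerator = 4, denominator = 12 + j84.
|T(j2)| = |4| / |12 + j84| = 4 / 84.853 ≈ 0.04714.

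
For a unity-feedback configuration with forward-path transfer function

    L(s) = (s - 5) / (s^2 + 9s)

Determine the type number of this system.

Factor s from the denominator: s^2 + 9s = s·(s + 9).
There is 1 pole at the origin, so the system is Type 1.

Type 1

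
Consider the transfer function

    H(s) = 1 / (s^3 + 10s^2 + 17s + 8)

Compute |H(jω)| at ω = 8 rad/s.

|H(j8)| ≈ 0.001360

Substitute s = j8: numerator = 1, denominator = -632 - j376.
|H(j8)| = |1| / |-632 - j376| = 1 / 735.39 ≈ 0.001360.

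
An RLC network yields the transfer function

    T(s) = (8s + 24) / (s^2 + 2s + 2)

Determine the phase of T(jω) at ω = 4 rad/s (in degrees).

∠T(j4) ≈ -97.13°

At s = j4: numerator = 24 + j32, denominator = -14 + j8.
∠T = ∠num − ∠den = 53.130° − (150.26°) = -97.13°.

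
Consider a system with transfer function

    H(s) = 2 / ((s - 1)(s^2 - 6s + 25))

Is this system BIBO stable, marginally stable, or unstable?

unstable

The poles can be read from the denominator factors: s = 1, 3 + 4j, 3 - 4j.
Since the pole(s) at s = 1, 3 + 4j, 3 - 4j lie in the right half-plane, the system is unstable.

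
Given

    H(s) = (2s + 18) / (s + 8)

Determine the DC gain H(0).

Set s = 0: H(0) = (18) / (8) = 9/4.

H(0) = 9/4 ≈ 2.250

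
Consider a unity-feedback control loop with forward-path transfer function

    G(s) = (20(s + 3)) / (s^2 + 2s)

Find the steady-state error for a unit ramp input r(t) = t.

e_ss = 0.03333

G(s) has one pole at the origin.
This is a Type 1 system. Kv = lim_{s→0} s·G(s) = 60/2 = 30.
e_ss = 1/Kv = 1/(30) = 1/30 ≈ 0.03333.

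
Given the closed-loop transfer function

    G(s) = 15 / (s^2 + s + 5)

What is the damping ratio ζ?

Compare the denominator to the standard form s^2 + 2ζωₙs + ωₙ².
ωₙ² = 5, so ωₙ = √5 ≈ 2.236 rad/s.
2ζωₙ = 1, so ζ = 1/(2·√5) ≈ 0.2236.

ζ ≈ 0.2236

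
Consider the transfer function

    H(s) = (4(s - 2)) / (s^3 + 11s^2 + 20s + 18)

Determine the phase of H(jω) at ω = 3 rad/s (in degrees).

∠H(j3) ≈ -34.14°

At s = j3: numerator = -8 + j12, denominator = -81 + j33.
∠H = ∠num − ∠den = 123.69° − (157.83°) = -34.14°.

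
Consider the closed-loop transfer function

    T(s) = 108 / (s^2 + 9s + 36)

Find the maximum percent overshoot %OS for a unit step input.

%OS ≈ 2.84%

Comparing s^2 + 9s + 36 to s^2 + 2ζωₙs + ωₙ²: ωₙ = 6 rad/s and ζ = 9/(2·6) = 0.75.
%OS = 100·exp(−πζ/√(1−ζ²)) = 100·exp(−π·0.75/√(1−0.75²)) ≈ 2.84%.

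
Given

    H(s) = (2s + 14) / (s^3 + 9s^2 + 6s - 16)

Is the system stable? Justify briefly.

unstable

The denominator s^3 + 9s^2 + 6s - 16 factors as (s + 8)(s + 2)(s - 1), giving poles at s = -8, -2, 1.
Since the pole(s) at s = 1 lie in the right half-plane, the system is unstable.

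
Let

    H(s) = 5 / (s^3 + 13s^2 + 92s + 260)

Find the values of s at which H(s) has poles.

The poles are the roots of the denominator s^3 + 13s^2 + 92s + 260 = 0.
Trying s = -5: the polynomial evaluates to 0, so (s + 5) is a factor.
Dividing out leaves s^2 + 8s + 52 = 0.
The quadratic formula then gives s = -4 ± 6j.

s = -4 ± 6j, -5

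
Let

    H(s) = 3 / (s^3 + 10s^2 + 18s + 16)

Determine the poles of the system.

s = -1 ± j, -8

The poles are the roots of the denominator s^3 + 10s^2 + 18s + 16 = 0.
Trying s = -8: the polynomial evaluates to 0, so (s + 8) is a factor.
Dividing out leaves s^2 + 2s + 2 = 0.
The quadratic formula then gives s = -1 ± 1j.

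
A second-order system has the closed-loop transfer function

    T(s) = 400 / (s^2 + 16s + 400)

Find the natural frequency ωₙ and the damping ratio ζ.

Compare the denominator to the standard form s^2 + 2ζωₙs + ωₙ².
ωₙ² = 400, so ωₙ = 20 rad/s.
2ζωₙ = 16, so ζ = 16/(2·20) = 0.4.

ωₙ = 20 rad/s, ζ = 0.4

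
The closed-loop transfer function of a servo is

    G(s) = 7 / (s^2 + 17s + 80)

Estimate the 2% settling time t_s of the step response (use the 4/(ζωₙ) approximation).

t_s ≈ 0.4706 s

Comparing s^2 + 17s + 80 to s^2 + 2ζωₙs + ωₙ²: ωₙ = √80 ≈ 8.944 rad/s and ζ = 17/(2·√80) ≈ 0.9503.
ζωₙ = 17/2 = 8.5, so t_s ≈ 4/(ζωₙ) = 4/8.5 ≈ 0.4706 s.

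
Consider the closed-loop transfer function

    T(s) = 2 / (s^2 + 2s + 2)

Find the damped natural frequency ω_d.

ω_d = 1 rad/s

Comparing s^2 + 2s + 2 to s^2 + 2ζωₙs + ωₙ²: ωₙ = √2 ≈ 1.414 rad/s and ζ = 2/(2·√2) ≈ 0.7071.
ζωₙ = 2/2 = 1, so ω_d = ωₙ√(1−ζ²) = √(ωₙ² − (ζωₙ)²) = √(2 − 1²) = √1 = 1 rad/s.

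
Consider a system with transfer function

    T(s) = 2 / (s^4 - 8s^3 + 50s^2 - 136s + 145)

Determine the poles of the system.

s = 2 + 5j, 2 - 5j, 2 + j, 2 - j

The poles are the roots of the denominator s^4 - 8s^3 + 50s^2 - 136s + 145 = 0.
No real roots exist; factor into two real quadratics: (s^2 - 4s + 29)(s^2 - 4s + 5) = 0.
Each quadratic gives a conjugate pair via the quadratic formula.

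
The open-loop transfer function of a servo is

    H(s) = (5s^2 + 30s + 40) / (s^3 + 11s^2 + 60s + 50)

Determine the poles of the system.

The poles are the roots of the denominator s^3 + 11s^2 + 60s + 50 = 0.
Trying s = -1: the polynomial evaluates to 0, so (s + 1) is a factor.
Dividing out leaves s^2 + 10s + 50 = 0.
The quadratic formula then gives s = -5 ± 5j.

s = -5 ± 5j, -1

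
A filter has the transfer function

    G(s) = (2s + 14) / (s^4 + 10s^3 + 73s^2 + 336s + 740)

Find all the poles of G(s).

The poles are the roots of the denominator s^4 + 10s^3 + 73s^2 + 336s + 740 = 0.
No real roots exist; factor into two real quadratics: (s^2 + 8s + 20)(s^2 + 2s + 37) = 0.
Each quadratic gives a conjugate pair via the quadratic formula.

s = -4 ± 2j, -1 ± 6j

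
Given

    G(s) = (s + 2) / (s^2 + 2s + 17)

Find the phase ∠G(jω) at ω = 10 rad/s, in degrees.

At s = j10: numerator = 2 + j10, denominator = -83 + j20.
∠G = ∠num − ∠den = 78.690° − (166.45°) = -87.76°.

∠G(j10) ≈ -87.76°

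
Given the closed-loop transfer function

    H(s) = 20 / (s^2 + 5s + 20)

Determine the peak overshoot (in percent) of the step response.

%OS ≈ 12.0%

Comparing s^2 + 5s + 20 to s^2 + 2ζωₙs + ωₙ²: ωₙ = √20 ≈ 4.472 rad/s and ζ = 5/(2·√20) ≈ 0.5590.
%OS = 100·exp(−πζ/√(1−ζ²)) = 100·exp(−π·0.5590/√(1−0.5590²)) ≈ 12.0%.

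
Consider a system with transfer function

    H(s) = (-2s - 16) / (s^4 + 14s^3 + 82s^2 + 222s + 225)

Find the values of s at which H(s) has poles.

The poles are the roots of the denominator s^4 + 14s^3 + 82s^2 + 222s + 225 = 0.
Trying s = -3: the polynomial evaluates to 0, so (s + 3) is a factor.
Dividing out leaves s^3 + 11s^2 + 49s + 75 = 0.
This factors further as (s^2 + 8s + 25)(s + 3) = 0.

s = -4 ± 3j, -3, -3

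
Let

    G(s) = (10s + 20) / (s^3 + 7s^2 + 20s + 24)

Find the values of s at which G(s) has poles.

s = -2 + 2j, -2 - 2j, -3

The poles are the roots of the denominator s^3 + 7s^2 + 20s + 24 = 0.
Trying s = -3: the polynomial evaluates to 0, so (s + 3) is a factor.
Dividing out leaves s^2 + 4s + 8 = 0.
The quadratic formula then gives s = -2 ± 2j.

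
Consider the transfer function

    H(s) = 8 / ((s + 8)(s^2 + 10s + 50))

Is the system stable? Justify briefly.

stable

The poles can be read from the denominator factors: s = -8, -5 + 5j, -5 - 5j.
Since all poles lie strictly in the left half-plane, the system is stable.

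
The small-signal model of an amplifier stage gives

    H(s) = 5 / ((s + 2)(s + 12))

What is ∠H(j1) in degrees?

∠H(j1) ≈ -31.33°

At s = j1: numerator = 5, denominator = 23 + j14.
∠H = ∠num − ∠den = 0° − (31.329°) = -31.33°.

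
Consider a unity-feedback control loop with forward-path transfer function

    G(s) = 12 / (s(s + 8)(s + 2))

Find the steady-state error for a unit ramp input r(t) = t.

e_ss = 1.333

G(s) has one pole at the origin.
This is a Type 1 system. Kv = lim_{s→0} s·G(s) = 12/16 = 3/4.
e_ss = 1/Kv = 1/(3/4) = 4/3 ≈ 1.333.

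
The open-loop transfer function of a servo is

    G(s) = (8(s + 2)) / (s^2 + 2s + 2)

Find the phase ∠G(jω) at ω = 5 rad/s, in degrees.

∠G(j5) ≈ -88.30°

At s = j5: numerator = 16 + j40, denominator = -23 + j10.
∠G = ∠num − ∠den = 68.199° − (156.50°) = -88.30°.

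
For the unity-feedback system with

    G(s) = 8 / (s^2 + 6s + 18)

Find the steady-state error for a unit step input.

G(s) has no poles at the origin.
This is a Type 0 system. Kp = lim_{s→0} G(s) = 8/18 = 4/9.
e_ss = 1/(1 + Kp) = 1/(1 + 4/9) = 9/13 ≈ 0.6923.

e_ss = 0.6923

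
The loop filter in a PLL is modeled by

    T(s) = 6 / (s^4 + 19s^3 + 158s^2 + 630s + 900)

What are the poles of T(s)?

s = -3, -6, -5 ± 5j

The poles are the roots of the denominator s^4 + 19s^3 + 158s^2 + 630s + 900 = 0.
Trying s = -3: the polynomial evaluates to 0, so (s + 3) is a factor.
Dividing out leaves s^3 + 16s^2 + 110s + 300 = 0.
This factors further as (s + 6)(s^2 + 10s + 50) = 0.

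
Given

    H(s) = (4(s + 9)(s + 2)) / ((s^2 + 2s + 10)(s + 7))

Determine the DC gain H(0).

H(0) = 36/35 ≈ 1.029

At s = 0 each factor (s + a) contributes a and each (s^2 + bs + c) contributes c.
H(0) = 4·(9) · (2) / ((10) · (7)) = 72/70 = 36/35.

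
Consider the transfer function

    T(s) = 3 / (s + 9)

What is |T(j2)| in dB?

Substitute s = j2: numerator = 3, denominator = 9 + j2.
|T(j2)| = |3| / |9 + j2| = 3 / 9.2195 ≈ 0.3254.
In decibels: 20·log₁₀(0.3254) ≈ -9.75 dB.

|T(j2)|_dB ≈ -9.75 dB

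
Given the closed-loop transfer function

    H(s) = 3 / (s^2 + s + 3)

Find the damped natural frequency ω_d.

Comparing s^2 + s + 3 to s^2 + 2ζωₙs + ωₙ²: ωₙ = √3 ≈ 1.732 rad/s and ζ = 1/(2·√3) ≈ 0.2887.
ζωₙ = 1/2 = 0.5, so ω_d = ωₙ√(1−ζ²) = √(ωₙ² − (ζωₙ)²) = √(3 − 0.5²) = √2.75 ≈ 1.658 rad/s.

ω_d ≈ 1.658 rad/s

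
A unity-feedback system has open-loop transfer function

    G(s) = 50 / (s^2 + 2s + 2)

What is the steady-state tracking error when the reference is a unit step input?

G(s) has no poles at the origin.
This is a Type 0 system. Kp = lim_{s→0} G(s) = 50/2 = 25.
e_ss = 1/(1 + Kp) = 1/(1 + 25) = 1/26 ≈ 0.03846.

e_ss = 0.03846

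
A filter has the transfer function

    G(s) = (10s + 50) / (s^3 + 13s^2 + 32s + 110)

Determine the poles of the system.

The poles are the roots of the denominator s^3 + 13s^2 + 32s + 110 = 0.
Trying s = -11: the polynomial evaluates to 0, so (s + 11) is a factor.
Dividing out leaves s^2 + 2s + 10 = 0.
The quadratic formula then gives s = -1 ± 3j.

s = -1 + 3j, -1 - 3j, -11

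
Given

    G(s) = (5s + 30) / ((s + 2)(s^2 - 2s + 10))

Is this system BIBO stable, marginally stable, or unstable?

unstable

The poles can be read from the denominator factors: s = -2, 1 + 3j, 1 - 3j.
Since the pole(s) at s = 1 + 3j, 1 - 3j lie in the right half-plane, the system is unstable.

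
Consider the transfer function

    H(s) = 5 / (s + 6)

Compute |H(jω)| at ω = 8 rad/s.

|H(j8)| = 0.5000

Substitute s = j8: numerator = 5, denominator = 6 + j8.
|H(j8)| = |5| / |6 + j8| = 5 / 10 = 0.5000.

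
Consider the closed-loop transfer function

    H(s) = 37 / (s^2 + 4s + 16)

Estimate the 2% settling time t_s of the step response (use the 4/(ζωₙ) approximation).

Comparing s^2 + 4s + 16 to s^2 + 2ζωₙs + ωₙ²: ωₙ = 4 rad/s and ζ = 4/(2·4) = 0.5.
ζωₙ = 4/2 = 2, so t_s ≈ 4/(ζωₙ) = 4/2 = 2 s.

t_s ≈ 2 s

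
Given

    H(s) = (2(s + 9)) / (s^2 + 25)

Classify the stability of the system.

marginally stable

The denominator s^2 + 25 factors as (s^2 + 25), giving poles at s = ±5j.
Since the simple pole(s) at s = ±5j lie on the jω-axis with none in the right half-plane, the system is marginally stable.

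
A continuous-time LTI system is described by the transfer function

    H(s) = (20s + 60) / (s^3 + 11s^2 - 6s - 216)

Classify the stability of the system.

unstable

The denominator s^3 + 11s^2 - 6s - 216 factors as (s + 9)(s + 6)(s - 4), giving poles at s = -9, -6, 4.
Since the pole(s) at s = 4 lie in the right half-plane, the system is unstable.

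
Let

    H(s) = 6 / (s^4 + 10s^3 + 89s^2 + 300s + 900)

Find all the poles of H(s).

s = -2 ± 4j, -3 ± 6j

The poles are the roots of the denominator s^4 + 10s^3 + 89s^2 + 300s + 900 = 0.
No real roots exist; factor into two real quadratics: (s^2 + 4s + 20)(s^2 + 6s + 45) = 0.
Each quadratic gives a conjugate pair via the quadratic formula.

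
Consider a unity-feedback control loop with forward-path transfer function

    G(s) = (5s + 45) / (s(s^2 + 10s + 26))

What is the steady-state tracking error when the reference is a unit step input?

G(s) has one pole at the origin.
This is a Type 1 system; for a step input the steady-state error is zero.

e_ss = 0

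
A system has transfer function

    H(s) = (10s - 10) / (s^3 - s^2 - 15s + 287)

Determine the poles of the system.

The poles are the roots of the denominator s^3 - s^2 - 15s + 287 = 0.
Trying s = -7: the polynomial evaluates to 0, so (s + 7) is a factor.
Dividing out leaves s^2 - 8s + 41 = 0.
The quadratic formula then gives s = 4 ± 5j.

s = 4 + 5j, 4 - 5j, -7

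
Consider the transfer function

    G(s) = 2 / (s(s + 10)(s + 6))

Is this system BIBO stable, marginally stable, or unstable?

The poles can be read from the denominator factors: s = 0, -10, -6.
Since the simple pole(s) at s = 0 lie on the jω-axis with none in the right half-plane, the system is marginally stable.

marginally stable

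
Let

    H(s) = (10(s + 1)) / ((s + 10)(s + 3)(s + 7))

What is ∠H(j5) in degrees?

∠H(j5) ≈ -42.45°

At s = j5: numerator = 10 + j50, denominator = -290 + j480.
∠H = ∠num − ∠den = 78.690° − (121.14°) = -42.45°.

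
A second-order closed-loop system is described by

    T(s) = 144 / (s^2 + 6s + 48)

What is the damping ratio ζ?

Compare the denominator to the standard form s^2 + 2ζωₙs + ωₙ².
ωₙ² = 48, so ωₙ = √48 ≈ 6.928 rad/s.
2ζωₙ = 6, so ζ = 6/(2·√48) ≈ 0.4330.

ζ ≈ 0.4330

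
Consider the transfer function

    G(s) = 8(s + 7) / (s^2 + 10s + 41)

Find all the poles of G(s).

The poles are the roots of the denominator s^2 + 10s + 41 = 0.
Using the quadratic formula: s = (-10 ± √(-64))/2 = -5 ± 4j.

s = -5 ± 4j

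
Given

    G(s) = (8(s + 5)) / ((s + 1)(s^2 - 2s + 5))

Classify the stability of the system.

The poles can be read from the denominator factors: s = -1, 1 ± 2j.
Since the pole(s) at s = 1 ± 2j lie in the right half-plane, the system is unstable.

unstable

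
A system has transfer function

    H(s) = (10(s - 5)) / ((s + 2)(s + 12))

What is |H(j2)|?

|H(j2)| ≈ 1.565

Substitute s = j2: numerator = -50 + j20, denominator = 20 + j28.
|H(j2)| = |-50 + j20| / |20 + j28| = 53.852 / 34.409 ≈ 1.565.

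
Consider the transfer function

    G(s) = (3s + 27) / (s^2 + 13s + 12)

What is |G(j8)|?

Substitute s = j8: numerator = 27 + j24, denominator = -52 + j104.
|G(j8)| = |27 + j24| / |-52 + j104| = 36.125 / 116.28 ≈ 0.3107.

|G(j8)| ≈ 0.3107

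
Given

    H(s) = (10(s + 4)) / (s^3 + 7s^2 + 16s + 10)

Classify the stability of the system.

stable

The denominator s^3 + 7s^2 + 16s + 10 factors as (s + 1)(s^2 + 6s + 10), giving poles at s = -1, -3 ± j.
Since all poles lie strictly in the left half-plane, the system is stable.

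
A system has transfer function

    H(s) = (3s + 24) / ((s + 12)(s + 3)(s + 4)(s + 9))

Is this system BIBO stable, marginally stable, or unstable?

The poles can be read from the denominator factors: s = -12, -3, -4, -9.
Since all poles lie strictly in the left half-plane, the system is stable.

stable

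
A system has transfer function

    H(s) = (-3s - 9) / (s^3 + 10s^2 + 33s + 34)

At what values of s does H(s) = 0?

s = -3

Set the numerator to zero: -3s - 9 = 0, i.e. -3·(s + 3) = 0.
So s = -3.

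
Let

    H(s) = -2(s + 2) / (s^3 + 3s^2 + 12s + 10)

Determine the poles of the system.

s = -1 + 3j, -1 - 3j, -1

The poles are the roots of the denominator s^3 + 3s^2 + 12s + 10 = 0.
Trying s = -1: the polynomial evaluates to 0, so (s + 1) is a factor.
Dividing out leaves s^2 + 2s + 10 = 0.
The quadratic formula then gives s = -1 ± 3j.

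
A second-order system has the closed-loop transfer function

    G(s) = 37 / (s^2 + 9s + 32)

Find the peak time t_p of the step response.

t_p ≈ 0.9165 s

Comparing s^2 + 9s + 32 to s^2 + 2ζωₙs + ωₙ²: ωₙ = √32 ≈ 5.657 rad/s and ζ = 9/(2·√32) ≈ 0.7955.
ζωₙ = 9/2 = 4.5, so ω_d = ωₙ√(1−ζ²) = √(ωₙ² − (ζωₙ)²) = √(32 − 4.5²) = √11.75 ≈ 3.428 rad/s.
t_p = π/ω_d = π/3.428 ≈ 0.9165 s.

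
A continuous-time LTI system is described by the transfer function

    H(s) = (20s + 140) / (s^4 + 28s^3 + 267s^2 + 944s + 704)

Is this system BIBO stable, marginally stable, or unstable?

stable

The denominator s^4 + 28s^3 + 267s^2 + 944s + 704 factors as (s + 8)^2(s + 11)(s + 1), giving poles at s = -8, -8, -11, -1.
Since all poles lie strictly in the left half-plane, the system is stable.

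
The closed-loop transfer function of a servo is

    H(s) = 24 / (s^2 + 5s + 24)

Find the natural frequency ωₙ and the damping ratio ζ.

Compare the denominator to the standard form s^2 + 2ζωₙs + ωₙ².
ωₙ² = 24, so ωₙ = √24 ≈ 4.899 rad/s.
2ζωₙ = 5, so ζ = 5/(2·√24) ≈ 0.5103.

ωₙ ≈ 4.899 rad/s, ζ ≈ 0.5103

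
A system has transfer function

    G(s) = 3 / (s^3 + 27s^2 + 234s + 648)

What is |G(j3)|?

|G(j3)| ≈ 0.003811

Substitute s = j3: numerator = 3, denominator = 405 + j675.
|G(j3)| = |3| / |405 + j675| = 3 / 787.18 ≈ 0.003811.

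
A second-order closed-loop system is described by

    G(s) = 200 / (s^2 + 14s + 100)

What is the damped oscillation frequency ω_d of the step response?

ω_d ≈ 7.141 rad/s

Comparing s^2 + 14s + 100 to s^2 + 2ζωₙs + ωₙ²: ωₙ = 10 rad/s and ζ = 14/(2·10) = 0.7.
ζωₙ = 14/2 = 7, so ω_d = ωₙ√(1−ζ²) = √(ωₙ² − (ζωₙ)²) = √(100 − 7²) = √51 ≈ 7.141 rad/s.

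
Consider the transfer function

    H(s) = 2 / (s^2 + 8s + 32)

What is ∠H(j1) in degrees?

At s = j1: numerator = 2, denominator = 31 + j8.
∠H = ∠num − ∠den = 0° − (14.470°) = -14.47°.

∠H(j1) ≈ -14.47°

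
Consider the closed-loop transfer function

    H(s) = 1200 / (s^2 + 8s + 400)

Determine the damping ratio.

Compare the denominator to the standard form s^2 + 2ζωₙs + ωₙ².
ωₙ² = 400, so ωₙ = 20 rad/s.
2ζωₙ = 8, so ζ = 8/(2·20) = 0.2.

ζ = 0.2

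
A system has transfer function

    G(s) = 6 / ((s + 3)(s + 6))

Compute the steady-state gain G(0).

G(0) = 1/3 ≈ 0.3333

At s = 0 each factor (s + a) contributes a and each (s^2 + bs + c) contributes c.
G(0) = 6·1 / ((3) · (6)) = 6/18 = 1/3.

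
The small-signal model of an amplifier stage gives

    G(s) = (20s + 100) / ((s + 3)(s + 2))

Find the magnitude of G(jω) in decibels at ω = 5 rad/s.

|G(j5)|_dB ≈ 13.1 dB

Substitute s = j5: numerator = 100 + j100, denominator = -19 + j25.
|G(j5)| = |100 + j100| / |-19 + j25| = 141.42 / 31.401 ≈ 4.504.
In decibels: 20·log₁₀(4.504) ≈ 13.1 dB.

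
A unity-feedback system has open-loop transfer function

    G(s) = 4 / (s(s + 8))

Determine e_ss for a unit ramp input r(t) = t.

G(s) has one pole at the origin.
This is a Type 1 system. Kv = lim_{s→0} s·G(s) = 4/8 = 1/2.
e_ss = 1/Kv = 1/(1/2) = 2.

e_ss = 2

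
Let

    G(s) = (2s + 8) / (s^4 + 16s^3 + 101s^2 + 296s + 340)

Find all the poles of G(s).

The poles are the roots of the denominator s^4 + 16s^3 + 101s^2 + 296s + 340 = 0.
No real roots exist; factor into two real quadratics: (s^2 + 8s + 17)(s^2 + 8s + 20) = 0.
Each quadratic gives a conjugate pair via the quadratic formula.

s = -4 ± j, -4 ± 2j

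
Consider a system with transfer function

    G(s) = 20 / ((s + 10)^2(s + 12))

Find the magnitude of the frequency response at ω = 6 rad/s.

|G(j6)| ≈ 0.01096

Substitute s = j6: numerator = 20, denominator = 48 + j1824.
|G(j6)| = |20| / |48 + j1824| = 20 / 1824.6 ≈ 0.01096.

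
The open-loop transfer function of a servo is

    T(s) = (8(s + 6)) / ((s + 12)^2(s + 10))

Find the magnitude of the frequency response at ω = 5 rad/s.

|T(j5)| ≈ 0.03307

Substitute s = j5: numerator = 48 + j40, denominator = 590 + j1795.
|T(j5)| = |48 + j40| / |590 + j1795| = 62.482 / 1889.5 ≈ 0.03307.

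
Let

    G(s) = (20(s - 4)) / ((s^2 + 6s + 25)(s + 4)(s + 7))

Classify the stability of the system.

The poles can be read from the denominator factors: s = -3 + 4j, -3 - 4j, -4, -7.
Since all poles lie strictly in the left half-plane, the system is stable.

stable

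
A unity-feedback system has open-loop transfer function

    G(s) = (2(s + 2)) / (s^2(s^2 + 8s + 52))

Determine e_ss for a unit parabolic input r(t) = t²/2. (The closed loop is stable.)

G(s) has 2 poles at the origin.
This is a Type 2 system. Ka = lim_{s→0} s^2·G(s) = 4/52 = 1/13.
e_ss = 1/Ka = 1/(1/13) = 13.

e_ss = 13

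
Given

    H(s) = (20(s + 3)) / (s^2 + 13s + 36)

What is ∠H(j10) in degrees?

∠H(j10) ≈ -42.91°

At s = j10: numerator = 60 + j200, denominator = -64 + j130.
∠H = ∠num − ∠den = 73.301° − (116.21°) = -42.91°.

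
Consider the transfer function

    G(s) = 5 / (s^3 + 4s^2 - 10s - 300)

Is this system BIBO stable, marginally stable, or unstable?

The denominator s^3 + 4s^2 - 10s - 300 factors as (s - 6)(s^2 + 10s + 50), giving poles at s = 6, -5 ± 5j.
Since the pole(s) at s = 6 lie in the right half-plane, the system is unstable.

unstable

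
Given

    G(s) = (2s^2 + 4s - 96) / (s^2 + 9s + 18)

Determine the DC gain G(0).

Set s = 0: G(0) = (-96) / (18) = -16/3.

G(0) = -16/3 ≈ -5.333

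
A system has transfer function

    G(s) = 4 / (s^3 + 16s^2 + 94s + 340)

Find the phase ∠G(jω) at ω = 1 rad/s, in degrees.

At s = j1: numerator = 4, denominator = 324 + j93.
∠G = ∠num − ∠den = 0° − (16.015°) = -16.02°.

∠G(j1) ≈ -16.02°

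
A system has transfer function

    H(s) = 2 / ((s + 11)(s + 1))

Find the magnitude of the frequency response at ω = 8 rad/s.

Substitute s = j8: numerator = 2, denominator = -53 + j96.
|H(j8)| = |2| / |-53 + j96| = 2 / 109.66 ≈ 0.01824.

|H(j8)| ≈ 0.01824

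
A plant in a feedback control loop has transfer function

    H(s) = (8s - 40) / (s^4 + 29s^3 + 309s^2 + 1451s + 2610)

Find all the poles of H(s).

The poles are the roots of the denominator s^4 + 29s^3 + 309s^2 + 1451s + 2610 = 0.
Trying s = -9: the polynomial evaluates to 0, so (s + 9) is a factor.
Dividing out leaves s^3 + 20s^2 + 129s + 290 = 0.
This factors further as (s^2 + 10s + 29)(s + 10) = 0.

s = -5 + 2j, -5 - 2j, -9, -10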